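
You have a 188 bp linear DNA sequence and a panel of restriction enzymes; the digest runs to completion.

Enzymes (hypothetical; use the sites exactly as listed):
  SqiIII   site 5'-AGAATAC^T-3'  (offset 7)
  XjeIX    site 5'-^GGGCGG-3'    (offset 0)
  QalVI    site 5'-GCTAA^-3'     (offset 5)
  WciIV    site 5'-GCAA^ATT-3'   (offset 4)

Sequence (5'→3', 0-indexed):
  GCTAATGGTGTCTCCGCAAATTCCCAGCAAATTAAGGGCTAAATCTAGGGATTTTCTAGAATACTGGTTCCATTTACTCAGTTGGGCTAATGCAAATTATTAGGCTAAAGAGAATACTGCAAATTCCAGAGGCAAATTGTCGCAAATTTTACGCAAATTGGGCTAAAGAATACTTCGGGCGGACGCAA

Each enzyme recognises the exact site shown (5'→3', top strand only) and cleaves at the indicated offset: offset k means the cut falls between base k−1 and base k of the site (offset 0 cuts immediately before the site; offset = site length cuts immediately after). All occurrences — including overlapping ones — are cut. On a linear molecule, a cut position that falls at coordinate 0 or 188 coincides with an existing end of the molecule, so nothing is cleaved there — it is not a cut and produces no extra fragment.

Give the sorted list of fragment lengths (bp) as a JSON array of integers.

Site scan:
  SqiIII AGAATACT/7: at [57, 110, 166] ⇒ [64, 117, 173]
  XjeIX GGGCGG/0: at [176] ⇒ [176]
  QalVI GCTAA/5: at [0, 37, 85, 103, 161] ⇒ [5, 42, 90, 108, 166]
  WciIV GCAAATT/4: at [15, 26, 91, 118, 131, 141, 152] ⇒ [19, 30, 95, 122, 135, 145, 156]

All cut coordinates (distinct, sorted): [5, 19, 30, 42, 64, 90, 95, 108, 117, 122, 135, 145, 156, 166, 173, 176]

Fragments:
  [0,5): 5 bp
  [5,19): 14 bp
  [19,30): 11 bp
  [30,42): 12 bp
  [42,64): 22 bp
  [64,90): 26 bp
  [90,95): 5 bp
  [95,108): 13 bp
  [108,117): 9 bp
  [117,122): 5 bp
  [122,135): 13 bp
  [135,145): 10 bp
  [145,156): 11 bp
  [156,166): 10 bp
  [166,173): 7 bp
  [173,176): 3 bp
  [176,188): 12 bp

[3,5,5,5,7,9,10,10,11,11,12,12,13,13,14,22,26]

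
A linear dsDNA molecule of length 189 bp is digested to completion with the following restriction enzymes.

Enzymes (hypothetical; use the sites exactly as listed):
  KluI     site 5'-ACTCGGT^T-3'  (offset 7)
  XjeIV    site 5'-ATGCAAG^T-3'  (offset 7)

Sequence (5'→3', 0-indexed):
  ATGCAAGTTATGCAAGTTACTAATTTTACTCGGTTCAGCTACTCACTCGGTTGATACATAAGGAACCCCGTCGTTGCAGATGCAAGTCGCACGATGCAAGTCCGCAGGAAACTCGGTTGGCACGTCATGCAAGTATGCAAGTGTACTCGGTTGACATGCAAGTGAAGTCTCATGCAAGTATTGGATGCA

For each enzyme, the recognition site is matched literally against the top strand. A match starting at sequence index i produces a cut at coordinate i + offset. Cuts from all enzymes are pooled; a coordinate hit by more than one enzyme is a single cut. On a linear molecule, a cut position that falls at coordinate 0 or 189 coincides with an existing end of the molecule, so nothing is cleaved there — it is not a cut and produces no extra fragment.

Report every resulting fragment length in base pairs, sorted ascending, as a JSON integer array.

[7,8,9,10,11,11,14,16,16,17,17,18,35]

Site scan:
  KluI (ACTCGGTT, off=7): starts [27, 44, 110, 144] → cuts [34, 51, 117, 151]
  XjeIV (ATGCAAGT, off=7): starts [0, 9, 79, 93, 126, 134, 155, 171] → cuts [7, 16, 86, 100, 133, 141, 162, 178]

All cut coordinates (distinct, sorted): [7, 16, 34, 51, 86, 100, 117, 133, 141, 151, 162, 178]

Fragments:
  [0,7): 7 bp
  [7,16): 9 bp
  [16,34): 18 bp
  [34,51): 17 bp
  [51,86): 35 bp
  [86,100): 14 bp
  [100,117): 17 bp
  [117,133): 16 bp
  [133,141): 8 bp
  [141,151): 10 bp
  [151,162): 11 bp
  [162,178): 16 bp
  [178,189): 11 bp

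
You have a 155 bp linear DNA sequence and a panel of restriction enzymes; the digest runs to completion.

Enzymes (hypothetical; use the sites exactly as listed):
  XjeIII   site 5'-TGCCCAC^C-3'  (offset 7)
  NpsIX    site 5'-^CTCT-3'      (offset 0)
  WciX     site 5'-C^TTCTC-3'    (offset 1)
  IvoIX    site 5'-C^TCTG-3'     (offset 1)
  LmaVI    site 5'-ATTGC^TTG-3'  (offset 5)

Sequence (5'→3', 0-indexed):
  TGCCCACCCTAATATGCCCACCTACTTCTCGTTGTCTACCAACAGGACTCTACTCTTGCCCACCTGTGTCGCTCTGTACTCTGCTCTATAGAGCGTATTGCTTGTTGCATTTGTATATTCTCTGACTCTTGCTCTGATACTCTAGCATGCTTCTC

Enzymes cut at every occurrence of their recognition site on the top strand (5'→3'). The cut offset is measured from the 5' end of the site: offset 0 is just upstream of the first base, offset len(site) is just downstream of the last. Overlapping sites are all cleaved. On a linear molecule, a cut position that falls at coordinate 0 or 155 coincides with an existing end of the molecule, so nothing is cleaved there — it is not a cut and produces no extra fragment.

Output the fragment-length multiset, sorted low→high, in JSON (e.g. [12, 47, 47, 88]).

[1,1,1,1,4,4,5,5,5,6,6,7,7,8,11,11,14,18,18,22]

Scan for sites:
  XjeIII (TGCCCACC, off=7): starts [0, 14, 56] → cuts [7, 21, 63]
  NpsIX (CTCT, off=0): starts [47, 52, 71, 78, 83, 119, 125, 131, 139] → cuts [47, 52, 71, 78, 83, 119, 125, 131, 139]
  WciX (CTTCTC, off=1): starts [24, 149] → cuts [25, 150]
  IvoIX (CTCTG, off=1): starts [71, 78, 119, 131] → cuts [72, 79, 120, 132]
  LmaVI (ATTGCTTG, off=5): starts [96] → cuts [101]

All cut coordinates (distinct, sorted): [7, 21, 25, 47, 52, 63, 71, 72, 78, 79, 83, 101, 119, 120, 125, 131, 132, 139, 150]

Fragments:
  [0,7): 7 bp
  [7,21): 14 bp
  [21,25): 4 bp
  [25,47): 22 bp
  [47,52): 5 bp
  [52,63): 11 bp
  [63,71): 8 bp
  [71,72): 1 bp
  [72,78): 6 bp
  [78,79): 1 bp
  [79,83): 4 bp
  [83,101): 18 bp
  [101,119): 18 bp
  [119,120): 1 bp
  [120,125): 5 bp
  [125,131): 6 bp
  [131,132): 1 bp
  [132,139): 7 bp
  [139,150): 11 bp
  [150,155): 5 bp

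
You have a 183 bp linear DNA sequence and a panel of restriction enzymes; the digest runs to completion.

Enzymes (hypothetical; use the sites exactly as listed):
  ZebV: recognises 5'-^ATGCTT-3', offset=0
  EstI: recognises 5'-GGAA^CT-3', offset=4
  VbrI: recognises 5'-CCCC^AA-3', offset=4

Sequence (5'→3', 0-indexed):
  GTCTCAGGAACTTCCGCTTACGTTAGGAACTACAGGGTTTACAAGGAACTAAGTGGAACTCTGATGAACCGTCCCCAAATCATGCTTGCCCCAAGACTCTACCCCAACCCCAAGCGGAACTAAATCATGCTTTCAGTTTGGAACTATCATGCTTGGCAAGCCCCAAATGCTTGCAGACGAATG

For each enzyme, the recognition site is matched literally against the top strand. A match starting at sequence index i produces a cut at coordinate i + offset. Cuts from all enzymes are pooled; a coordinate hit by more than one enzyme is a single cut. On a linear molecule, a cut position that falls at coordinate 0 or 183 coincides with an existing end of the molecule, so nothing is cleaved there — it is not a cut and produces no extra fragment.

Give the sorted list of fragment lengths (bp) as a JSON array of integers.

[2,5,5,6,7,8,10,10,11,13,16,17,17,18,19,19]

Scan for sites:
  ZebV ATGCTT/0: at [81, 126, 148, 166] ⇒ [81, 126, 148, 166]
  EstI GGAACT/4: at [6, 25, 44, 54, 115, 139] ⇒ [10, 29, 48, 58, 119, 143]
  VbrI CCCCAA/4: at [72, 88, 101, 107, 160] ⇒ [76, 92, 105, 111, 164]

Pooled cuts: [10, 29, 48, 58, 76, 81, 92, 105, 111, 119, 126, 143, 148, 164, 166]

Fragments:
  [0,10): 10 bp
  [10,29): 19 bp
  [29,48): 19 bp
  [48,58): 10 bp
  [58,76): 18 bp
  [76,81): 5 bp
  [81,92): 11 bp
  [92,105): 13 bp
  [105,111): 6 bp
  [111,119): 8 bp
  [119,126): 7 bp
  [126,143): 17 bp
  [143,148): 5 bp
  [148,164): 16 bp
  [164,166): 2 bp
  [166,183): 17 bp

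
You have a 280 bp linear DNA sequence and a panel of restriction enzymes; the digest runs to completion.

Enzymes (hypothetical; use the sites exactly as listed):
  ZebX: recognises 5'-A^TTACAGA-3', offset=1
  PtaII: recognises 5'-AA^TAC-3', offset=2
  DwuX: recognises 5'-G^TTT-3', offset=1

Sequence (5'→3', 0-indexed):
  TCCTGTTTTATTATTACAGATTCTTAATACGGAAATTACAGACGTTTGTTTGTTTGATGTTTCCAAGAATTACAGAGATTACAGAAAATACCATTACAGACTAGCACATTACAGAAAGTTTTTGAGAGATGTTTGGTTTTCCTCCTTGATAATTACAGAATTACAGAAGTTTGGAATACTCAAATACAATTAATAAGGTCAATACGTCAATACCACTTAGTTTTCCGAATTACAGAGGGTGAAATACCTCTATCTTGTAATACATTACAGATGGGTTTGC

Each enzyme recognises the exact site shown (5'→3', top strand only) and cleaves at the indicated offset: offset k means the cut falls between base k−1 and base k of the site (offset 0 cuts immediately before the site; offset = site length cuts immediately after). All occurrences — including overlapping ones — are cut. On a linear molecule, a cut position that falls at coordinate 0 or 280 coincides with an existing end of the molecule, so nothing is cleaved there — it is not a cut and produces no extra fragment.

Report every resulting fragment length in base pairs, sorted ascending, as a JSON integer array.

Per-enzyme occurrences:
  ZebX ATTACAGA/1: at [12, 34, 68, 77, 92, 107, 151, 159, 228, 263] ⇒ [13, 35, 69, 78, 93, 108, 152, 160, 229, 264]
  PtaII AATAC/2: at [25, 86, 174, 182, 200, 208, 242, 258] ⇒ [27, 88, 176, 184, 202, 210, 244, 260]
  DwuX GTTT/1: at [4, 43, 47, 51, 58, 117, 130, 135, 168, 219, 274] ⇒ [5, 44, 48, 52, 59, 118, 131, 136, 169, 220, 275]

All cut coordinates (distinct, sorted): [5, 13, 27, 35, 44, 48, 52, 59, 69, 78, 88, 93, 108, 118, 131, 136, 152, 160, 169, 176, 184, 202, 210, 220, 229, 244, 260, 264, 275]

Fragment lengths:
  [0,5): 5 bp
  [5,13): 8 bp
  [13,27): 14 bp
  [27,35): 8 bp
  [35,44): 9 bp
  [44,48): 4 bp
  [48,52): 4 bp
  [52,59): 7 bp
  [59,69): 10 bp
  [69,78): 9 bp
  [78,88): 10 bp
  [88,93): 5 bp
  [93,108): 15 bp
  [108,118): 10 bp
  [118,131): 13 bp
  [131,136): 5 bp
  [136,152): 16 bp
  [152,160): 8 bp
  [160,169): 9 bp
  [169,176): 7 bp
  [176,184): 8 bp
  [184,202): 18 bp
  [202,210): 8 bp
  [210,220): 10 bp
  [220,229): 9 bp
  [229,244): 15 bp
  [244,260): 16 bp
  [260,264): 4 bp
  [264,275): 11 bp
  [275,280): 5 bp

[4,4,4,5,5,5,5,7,7,8,8,8,8,8,9,9,9,9,10,10,10,10,11,13,14,15,15,16,16,18]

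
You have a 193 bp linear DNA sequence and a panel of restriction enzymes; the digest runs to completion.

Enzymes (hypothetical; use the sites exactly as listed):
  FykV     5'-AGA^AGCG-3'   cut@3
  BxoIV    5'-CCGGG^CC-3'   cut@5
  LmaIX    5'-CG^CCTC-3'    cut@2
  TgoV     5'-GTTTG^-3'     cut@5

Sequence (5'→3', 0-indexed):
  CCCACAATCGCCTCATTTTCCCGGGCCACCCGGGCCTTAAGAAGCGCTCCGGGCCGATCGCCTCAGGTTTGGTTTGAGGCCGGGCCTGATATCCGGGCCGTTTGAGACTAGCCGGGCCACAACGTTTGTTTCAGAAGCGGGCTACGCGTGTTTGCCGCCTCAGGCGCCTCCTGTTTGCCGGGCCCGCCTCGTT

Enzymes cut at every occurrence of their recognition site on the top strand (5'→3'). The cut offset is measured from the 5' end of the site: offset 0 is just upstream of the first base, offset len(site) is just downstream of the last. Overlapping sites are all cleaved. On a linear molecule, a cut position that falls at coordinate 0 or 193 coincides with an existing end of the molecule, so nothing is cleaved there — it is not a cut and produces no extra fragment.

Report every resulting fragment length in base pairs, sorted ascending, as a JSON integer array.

Scan for sites:
  FykV AGAAGCG/3: at [39, 132] ⇒ [42, 135]
  BxoIV CCGGGCC/5: at [20, 29, 48, 79, 92, 111, 177] ⇒ [25, 34, 53, 84, 97, 116, 182]
  LmaIX CGCCTC/2: at [8, 58, 155, 164, 184] ⇒ [10, 60, 157, 166, 186]
  TgoV GTTTG/5: at [66, 71, 99, 123, 149, 172] ⇒ [71, 76, 104, 128, 154, 177]

All cut coordinates (distinct, sorted): [10, 25, 34, 42, 53, 60, 71, 76, 84, 97, 104, 116, 128, 135, 154, 157, 166, 177, 182, 186]

Fragment lengths:
  [0,10): 10 bp
  [10,25): 15 bp
  [25,34): 9 bp
  [34,42): 8 bp
  [42,53): 11 bp
  [53,60): 7 bp
  [60,71): 11 bp
  [71,76): 5 bp
  [76,84): 8 bp
  [84,97): 13 bp
  [97,104): 7 bp
  [104,116): 12 bp
  [116,128): 12 bp
  [128,135): 7 bp
  [135,154): 19 bp
  [154,157): 3 bp
  [157,166): 9 bp
  [166,177): 11 bp
  [177,182): 5 bp
  [182,186): 4 bp
  [186,193): 7 bp

[3,4,5,5,7,7,7,7,8,8,9,9,10,11,11,11,12,12,13,15,19]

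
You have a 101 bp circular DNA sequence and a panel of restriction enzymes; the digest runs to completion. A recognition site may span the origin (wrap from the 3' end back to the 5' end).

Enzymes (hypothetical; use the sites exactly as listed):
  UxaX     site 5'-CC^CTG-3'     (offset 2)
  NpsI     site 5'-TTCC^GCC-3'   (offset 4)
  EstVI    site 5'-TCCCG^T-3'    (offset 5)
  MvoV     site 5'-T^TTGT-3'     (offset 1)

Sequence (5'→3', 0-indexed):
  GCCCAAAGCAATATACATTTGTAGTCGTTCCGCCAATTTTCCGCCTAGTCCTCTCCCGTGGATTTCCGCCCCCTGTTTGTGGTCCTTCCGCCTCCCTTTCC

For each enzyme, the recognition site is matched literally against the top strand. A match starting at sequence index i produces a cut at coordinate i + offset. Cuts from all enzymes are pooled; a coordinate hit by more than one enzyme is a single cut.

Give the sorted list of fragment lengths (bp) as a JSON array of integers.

[4,5,9,11,12,13,13,16,18]

Scan for sites:
  UxaX CCCTG/2: at [70] ⇒ [72]
  NpsI TTCCGCC/4: at [27, 38, 63, 85, 97] ⇒ [0, 31, 42, 67, 89]
  EstVI TCCCGT/5: at [53] ⇒ [58]
  MvoV TTTGT/1: at [17, 75] ⇒ [18, 76]

All cut coordinates (distinct, sorted): [0, 18, 31, 42, 58, 67, 72, 76, 89]

Fragment lengths:
  0→18: 18 bp
  18→31: 13 bp
  31→42: 11 bp
  42→58: 16 bp
  58→67: 9 bp
  67→72: 5 bp
  72→76: 4 bp
  76→89: 13 bp
  89→0 (wrap): 101-89+0 = 12 bp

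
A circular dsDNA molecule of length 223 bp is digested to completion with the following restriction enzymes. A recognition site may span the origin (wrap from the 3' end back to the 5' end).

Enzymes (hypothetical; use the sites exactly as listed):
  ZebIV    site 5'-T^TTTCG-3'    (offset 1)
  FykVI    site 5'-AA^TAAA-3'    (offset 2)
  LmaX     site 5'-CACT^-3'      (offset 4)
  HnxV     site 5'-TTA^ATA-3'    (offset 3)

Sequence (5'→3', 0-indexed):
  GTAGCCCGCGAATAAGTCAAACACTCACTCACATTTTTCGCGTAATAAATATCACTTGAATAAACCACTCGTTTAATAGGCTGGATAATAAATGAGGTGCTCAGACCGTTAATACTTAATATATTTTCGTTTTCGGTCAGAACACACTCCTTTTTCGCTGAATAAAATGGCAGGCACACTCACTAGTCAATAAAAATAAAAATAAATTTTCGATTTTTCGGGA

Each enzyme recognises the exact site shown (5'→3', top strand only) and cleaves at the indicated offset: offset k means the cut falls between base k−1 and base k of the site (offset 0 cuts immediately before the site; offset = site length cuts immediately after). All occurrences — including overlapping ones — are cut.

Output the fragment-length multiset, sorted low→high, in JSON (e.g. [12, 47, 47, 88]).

[4,4,4,4,5,6,6,6,6,6,6,6,7,8,9,10,10,11,13,18,18,23,33]

Scan for sites:
  ZebIV TTTTCG/1: at [34, 123, 129, 151, 206, 214] ⇒ [35, 124, 130, 152, 207, 215]
  FykVI AATAAA/2: at [43, 58, 86, 160, 188, 194, 200] ⇒ [45, 60, 88, 162, 190, 196, 202]
  LmaX CACT/4: at [21, 25, 52, 65, 144, 176, 180] ⇒ [25, 29, 56, 69, 148, 180, 184]
  HnxV TTAATA/3: at [72, 108, 115] ⇒ [75, 111, 118]

Pooled cuts: [25, 29, 35, 45, 56, 60, 69, 75, 88, 111, 118, 124, 130, 148, 152, 162, 180, 184, 190, 196, 202, 207, 215]

Fragments:
  25→29: 4 bp
  29→35: 6 bp
  35→45: 10 bp
  45→56: 11 bp
  56→60: 4 bp
  60→69: 9 bp
  69→75: 6 bp
  75→88: 13 bp
  88→111: 23 bp
  111→118: 7 bp
  118→124: 6 bp
  124→130: 6 bp
  130→148: 18 bp
  148→152: 4 bp
  152→162: 10 bp
  162→180: 18 bp
  180→184: 4 bp
  184→190: 6 bp
  190→196: 6 bp
  196→202: 6 bp
  202→207: 5 bp
  207→215: 8 bp
  215→25 (wrap): 223-215+25 = 33 bp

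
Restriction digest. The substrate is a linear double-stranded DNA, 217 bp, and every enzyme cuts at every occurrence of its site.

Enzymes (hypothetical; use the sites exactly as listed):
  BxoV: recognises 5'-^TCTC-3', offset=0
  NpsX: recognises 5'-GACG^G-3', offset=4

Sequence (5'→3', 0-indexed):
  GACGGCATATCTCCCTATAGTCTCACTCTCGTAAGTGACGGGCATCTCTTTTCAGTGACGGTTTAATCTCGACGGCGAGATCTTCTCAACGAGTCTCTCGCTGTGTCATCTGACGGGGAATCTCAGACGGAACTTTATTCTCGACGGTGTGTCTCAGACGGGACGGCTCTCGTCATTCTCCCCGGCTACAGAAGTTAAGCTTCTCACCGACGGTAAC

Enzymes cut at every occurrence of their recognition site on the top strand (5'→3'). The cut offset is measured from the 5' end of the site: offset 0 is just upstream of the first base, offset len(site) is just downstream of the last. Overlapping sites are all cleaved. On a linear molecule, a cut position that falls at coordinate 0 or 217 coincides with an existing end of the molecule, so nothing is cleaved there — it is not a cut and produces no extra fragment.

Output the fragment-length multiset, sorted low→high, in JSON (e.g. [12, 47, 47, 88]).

[2,2,4,4,5,5,5,5,5,6,6,8,8,9,9,9,9,9,10,11,11,14,16,20,25]

Per-enzyme occurrences:
  BxoV TCTC/0: at [9, 20, 26, 44, 66, 83, 93, 95, 120, 138, 151, 167, 176, 201] ⇒ [9, 20, 26, 44, 66, 83, 93, 95, 120, 138, 151, 167, 176, 201]
  NpsX GACGG/4: at [0, 36, 56, 70, 111, 125, 142, 156, 161, 208] ⇒ [4, 40, 60, 74, 115, 129, 146, 160, 165, 212]

All cut coordinates (distinct, sorted): [4, 9, 20, 26, 40, 44, 60, 66, 74, 83, 93, 95, 115, 120, 129, 138, 146, 151, 160, 165, 167, 176, 201, 212]

Fragment lengths:
  [0,4): 4 bp
  [4,9): 5 bp
  [9,20): 11 bp
  [20,26): 6 bp
  [26,40): 14 bp
  [40,44): 4 bp
  [44,60): 16 bp
  [60,66): 6 bp
  [66,74): 8 bp
  [74,83): 9 bp
  [83,93): 10 bp
  [93,95): 2 bp
  [95,115): 20 bp
  [115,120): 5 bp
  [120,129): 9 bp
  [129,138): 9 bp
  [138,146): 8 bp
  [146,151): 5 bp
  [151,160): 9 bp
  [160,165): 5 bp
  [165,167): 2 bp
  [167,176): 9 bp
  [176,201): 25 bp
  [201,212): 11 bp
  [212,217): 5 bp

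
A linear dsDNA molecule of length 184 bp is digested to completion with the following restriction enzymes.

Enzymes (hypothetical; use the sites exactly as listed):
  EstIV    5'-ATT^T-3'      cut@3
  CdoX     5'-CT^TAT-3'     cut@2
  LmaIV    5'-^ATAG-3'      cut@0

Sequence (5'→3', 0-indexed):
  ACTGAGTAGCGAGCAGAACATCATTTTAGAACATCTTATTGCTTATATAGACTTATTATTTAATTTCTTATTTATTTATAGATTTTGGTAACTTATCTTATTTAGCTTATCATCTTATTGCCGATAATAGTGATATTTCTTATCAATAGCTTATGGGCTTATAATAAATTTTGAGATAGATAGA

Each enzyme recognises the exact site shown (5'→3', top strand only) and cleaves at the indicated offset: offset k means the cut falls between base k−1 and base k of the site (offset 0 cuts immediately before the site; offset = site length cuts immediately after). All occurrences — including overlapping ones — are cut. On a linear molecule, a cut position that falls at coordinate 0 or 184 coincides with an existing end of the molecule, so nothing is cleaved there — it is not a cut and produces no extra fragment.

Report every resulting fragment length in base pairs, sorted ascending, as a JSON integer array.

Per-enzyme occurrences:
  EstIV (ATTT, off=3): starts [22, 57, 62, 69, 73, 81, 99, 134, 167] → cuts [25, 60, 65, 72, 76, 84, 102, 137, 170]
  CdoX (CTTAT, off=2): starts [34, 41, 51, 66, 91, 96, 105, 113, 138, 149, 157] → cuts [36, 43, 53, 68, 93, 98, 107, 115, 140, 151, 159]
  LmaIV (ATAG, off=0): starts [46, 77, 126, 145, 175, 179] → cuts [46, 77, 126, 145, 175, 179]

All cut coordinates (distinct, sorted): [25, 36, 43, 46, 53, 60, 65, 68, 72, 76, 77, 84, 93, 98, 102, 107, 115, 126, 137, 140, 145, 151, 159, 170, 175, 179]

Fragments:
  [0,25): 25 bp
  [25,36): 11 bp
  [36,43): 7 bp
  [43,46): 3 bp
  [46,53): 7 bp
  [53,60): 7 bp
  [60,65): 5 bp
  [65,68): 3 bp
  [68,72): 4 bp
  [72,76): 4 bp
  [76,77): 1 bp
  [77,84): 7 bp
  [84,93): 9 bp
  [93,98): 5 bp
  [98,102): 4 bp
  [102,107): 5 bp
  [107,115): 8 bp
  [115,126): 11 bp
  [126,137): 11 bp
  [137,140): 3 bp
  [140,145): 5 bp
  [145,151): 6 bp
  [151,159): 8 bp
  [159,170): 11 bp
  [170,175): 5 bp
  [175,179): 4 bp
  [179,184): 5 bp

[1,3,3,3,4,4,4,4,5,5,5,5,5,5,6,7,7,7,7,8,8,9,11,11,11,11,25]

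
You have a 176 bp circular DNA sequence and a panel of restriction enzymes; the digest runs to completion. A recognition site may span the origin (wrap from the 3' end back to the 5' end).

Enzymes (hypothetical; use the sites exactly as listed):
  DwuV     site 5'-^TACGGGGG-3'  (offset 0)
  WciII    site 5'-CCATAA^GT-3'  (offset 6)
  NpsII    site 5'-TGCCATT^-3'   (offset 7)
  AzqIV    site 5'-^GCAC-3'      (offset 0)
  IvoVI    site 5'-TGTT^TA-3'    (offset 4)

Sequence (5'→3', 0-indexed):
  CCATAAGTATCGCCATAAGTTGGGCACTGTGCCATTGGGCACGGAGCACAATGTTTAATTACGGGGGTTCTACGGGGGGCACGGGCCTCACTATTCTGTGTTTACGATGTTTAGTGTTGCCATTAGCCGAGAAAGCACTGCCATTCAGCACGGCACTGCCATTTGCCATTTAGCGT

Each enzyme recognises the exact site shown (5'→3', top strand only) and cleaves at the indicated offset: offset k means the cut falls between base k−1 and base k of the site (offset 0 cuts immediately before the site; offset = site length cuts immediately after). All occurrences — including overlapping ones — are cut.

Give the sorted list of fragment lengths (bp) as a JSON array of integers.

Site scan:
  DwuV (TACGGGGG, off=0): starts [59, 70] → cuts [59, 70]
  WciII (CCATAAGT, off=6): starts [0, 12] → cuts [6, 18]
  NpsII (TGCCATT, off=7): starts [29, 117, 138, 156, 163] → cuts [36, 124, 145, 163, 170]
  AzqIV (GCAC, off=0): starts [23, 38, 45, 78, 134, 147, 152] → cuts [23, 38, 45, 78, 134, 147, 152]
  IvoVI (TGTTTA, off=4): starts [51, 98, 107] → cuts [55, 102, 111]

Pooled cuts: [6, 18, 23, 36, 38, 45, 55, 59, 70, 78, 102, 111, 124, 134, 145, 147, 152, 163, 170]

Fragments:
  6→18: 12 bp
  18→23: 5 bp
  23→36: 13 bp
  36→38: 2 bp
  38→45: 7 bp
  45→55: 10 bp
  55→59: 4 bp
  59→70: 11 bp
  70→78: 8 bp
  78→102: 24 bp
  102→111: 9 bp
  111→124: 13 bp
  124→134: 10 bp
  134→145: 11 bp
  145→147: 2 bp
  147→152: 5 bp
  152→163: 11 bp
  163→170: 7 bp
  170→6 (wrap): 176-170+6 = 12 bp

[2,2,4,5,5,7,7,8,9,10,10,11,11,11,12,12,13,13,24]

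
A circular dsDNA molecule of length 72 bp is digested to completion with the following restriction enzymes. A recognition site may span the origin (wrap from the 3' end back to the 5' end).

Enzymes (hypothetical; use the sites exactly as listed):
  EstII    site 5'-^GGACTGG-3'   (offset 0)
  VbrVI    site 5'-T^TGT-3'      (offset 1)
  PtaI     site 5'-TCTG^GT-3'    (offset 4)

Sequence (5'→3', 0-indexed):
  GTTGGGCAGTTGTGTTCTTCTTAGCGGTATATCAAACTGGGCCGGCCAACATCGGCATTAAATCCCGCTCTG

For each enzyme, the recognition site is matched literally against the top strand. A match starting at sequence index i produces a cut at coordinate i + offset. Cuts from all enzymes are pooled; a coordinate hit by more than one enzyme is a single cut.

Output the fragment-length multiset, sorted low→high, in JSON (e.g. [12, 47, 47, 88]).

[10,62]

Per-enzyme occurrences:
  EstII (GGACTGG, off=0): no sites
  VbrVI TTGT/1: at [9] ⇒ [10]
  PtaI TCTGGT/4: at [68] ⇒ [0]

All cut coordinates (distinct, sorted): [0, 10]

Fragments:
  0→10: 10 bp
  10→0 (wrap): 72-10+0 = 62 bp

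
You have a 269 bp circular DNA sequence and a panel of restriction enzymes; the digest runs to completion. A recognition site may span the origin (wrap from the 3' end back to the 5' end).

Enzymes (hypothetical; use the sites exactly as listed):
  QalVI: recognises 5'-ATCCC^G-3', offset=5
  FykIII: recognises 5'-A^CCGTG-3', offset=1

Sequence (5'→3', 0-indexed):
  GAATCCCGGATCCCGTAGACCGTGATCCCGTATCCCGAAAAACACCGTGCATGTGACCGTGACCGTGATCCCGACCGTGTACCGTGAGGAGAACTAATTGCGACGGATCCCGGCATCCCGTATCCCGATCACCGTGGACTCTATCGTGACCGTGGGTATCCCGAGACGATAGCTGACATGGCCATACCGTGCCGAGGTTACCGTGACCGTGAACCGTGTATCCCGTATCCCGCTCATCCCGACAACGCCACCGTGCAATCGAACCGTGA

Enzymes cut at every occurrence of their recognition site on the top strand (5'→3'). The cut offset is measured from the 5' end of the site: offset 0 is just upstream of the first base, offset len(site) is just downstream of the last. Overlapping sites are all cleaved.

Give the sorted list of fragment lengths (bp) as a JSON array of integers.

[2,5,5,6,6,7,7,7,7,7,7,8,8,9,10,10,10,11,12,13,13,13,14,18,24,30]

Scan for sites:
  QalVI ATCCCG/5: at [2, 9, 24, 31, 67, 106, 114, 121, 157, 219, 226, 235] ⇒ [7, 14, 29, 36, 72, 111, 119, 126, 162, 224, 231, 240]
  FykIII ACCGTG/1: at [18, 43, 55, 61, 73, 80, 130, 148, 185, 199, 205, 212, 249, 262] ⇒ [19, 44, 56, 62, 74, 81, 131, 149, 186, 200, 206, 213, 250, 263]

Pooled cuts: [7, 14, 19, 29, 36, 44, 56, 62, 72, 74, 81, 111, 119, 126, 131, 149, 162, 186, 200, 206, 213, 224, 231, 240, 250, 263]

Fragment lengths:
  7→14: 7 bp
  14→19: 5 bp
  19→29: 10 bp
  29→36: 7 bp
  36→44: 8 bp
  44→56: 12 bp
  56→62: 6 bp
  62→72: 10 bp
  72→74: 2 bp
  74→81: 7 bp
  81→111: 30 bp
  111→119: 8 bp
  119→126: 7 bp
  126→131: 5 bp
  131→149: 18 bp
  149→162: 13 bp
  162→186: 24 bp
  186→200: 14 bp
  200→206: 6 bp
  206→213: 7 bp
  213→224: 11 bp
  224→231: 7 bp
  231→240: 9 bp
  240→250: 10 bp
  250→263: 13 bp
  263→7 (wrap): 269-263+7 = 13 bp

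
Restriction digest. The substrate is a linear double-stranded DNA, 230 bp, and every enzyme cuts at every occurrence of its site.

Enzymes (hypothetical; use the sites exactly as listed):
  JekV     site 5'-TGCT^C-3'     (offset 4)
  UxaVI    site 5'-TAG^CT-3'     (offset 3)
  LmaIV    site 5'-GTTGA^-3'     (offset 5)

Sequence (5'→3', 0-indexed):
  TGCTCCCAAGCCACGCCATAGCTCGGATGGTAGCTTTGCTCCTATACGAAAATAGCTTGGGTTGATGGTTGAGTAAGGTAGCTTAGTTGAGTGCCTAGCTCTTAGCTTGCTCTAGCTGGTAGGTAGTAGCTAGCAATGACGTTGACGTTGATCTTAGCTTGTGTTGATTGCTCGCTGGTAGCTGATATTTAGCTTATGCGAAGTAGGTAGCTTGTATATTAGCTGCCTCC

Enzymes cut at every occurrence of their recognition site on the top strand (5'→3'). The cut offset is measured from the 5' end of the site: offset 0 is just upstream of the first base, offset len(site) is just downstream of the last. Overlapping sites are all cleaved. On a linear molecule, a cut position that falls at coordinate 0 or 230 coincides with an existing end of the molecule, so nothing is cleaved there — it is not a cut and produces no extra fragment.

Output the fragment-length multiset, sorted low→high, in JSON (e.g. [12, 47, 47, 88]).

Per-enzyme occurrences:
  JekV TGCTC/4: at [0, 36, 107, 168] ⇒ [4, 40, 111, 172]
  UxaVI TAGCT/3: at [18, 30, 52, 78, 95, 102, 112, 126, 154, 178, 189, 207, 219] ⇒ [21, 33, 55, 81, 98, 105, 115, 129, 157, 181, 192, 210, 222]
  LmaIV GTTGA/5: at [60, 67, 85, 140, 146, 162] ⇒ [65, 72, 90, 145, 151, 167]

Pooled cuts: [4, 21, 33, 40, 55, 65, 72, 81, 90, 98, 105, 111, 115, 129, 145, 151, 157, 167, 172, 181, 192, 210, 222]

Fragment lengths:
  [0,4): 4 bp
  [4,21): 17 bp
  [21,33): 12 bp
  [33,40): 7 bp
  [40,55): 15 bp
  [55,65): 10 bp
  [65,72): 7 bp
  [72,81): 9 bp
  [81,90): 9 bp
  [90,98): 8 bp
  [98,105): 7 bp
  [105,111): 6 bp
  [111,115): 4 bp
  [115,129): 14 bp
  [129,145): 16 bp
  [145,151): 6 bp
  [151,157): 6 bp
  [157,167): 10 bp
  [167,172): 5 bp
  [172,181): 9 bp
  [181,192): 11 bp
  [192,210): 18 bp
  [210,222): 12 bp
  [222,230): 8 bp

[4,4,5,6,6,6,7,7,7,8,8,9,9,9,10,10,11,12,12,14,15,16,17,18]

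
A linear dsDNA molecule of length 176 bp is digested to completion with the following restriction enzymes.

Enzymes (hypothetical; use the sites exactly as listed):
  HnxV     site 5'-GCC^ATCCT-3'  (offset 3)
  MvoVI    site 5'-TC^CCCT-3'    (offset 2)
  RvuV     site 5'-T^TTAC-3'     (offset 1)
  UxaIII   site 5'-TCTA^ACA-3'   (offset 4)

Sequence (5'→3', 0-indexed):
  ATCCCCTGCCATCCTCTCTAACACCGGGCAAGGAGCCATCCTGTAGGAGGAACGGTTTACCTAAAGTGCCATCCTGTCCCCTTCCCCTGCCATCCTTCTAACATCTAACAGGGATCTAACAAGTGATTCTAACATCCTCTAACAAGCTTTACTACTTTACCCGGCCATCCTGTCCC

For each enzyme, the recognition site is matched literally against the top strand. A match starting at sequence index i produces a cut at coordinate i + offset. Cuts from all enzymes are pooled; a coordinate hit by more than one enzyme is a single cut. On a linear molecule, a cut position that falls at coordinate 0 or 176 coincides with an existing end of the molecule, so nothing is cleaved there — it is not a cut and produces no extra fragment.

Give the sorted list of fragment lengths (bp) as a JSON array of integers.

Scan for sites:
  HnxV (GCCATCCT, off=3): starts [7, 34, 67, 88, 163] → cuts [10, 37, 70, 91, 166]
  MvoVI (TCCCCT, off=2): starts [1, 76, 82] → cuts [3, 78, 84]
  RvuV (TTTAC, off=1): starts [55, 147, 155] → cuts [56, 148, 156]
  UxaIII (TCTAACA, off=4): starts [16, 96, 103, 114, 127, 137] → cuts [20, 100, 107, 118, 131, 141]

Pooled cuts: [3, 10, 20, 37, 56, 70, 78, 84, 91, 100, 107, 118, 131, 141, 148, 156, 166]

Fragments:
  [0,3): 3 bp
  [3,10): 7 bp
  [10,20): 10 bp
  [20,37): 17 bp
  [37,56): 19 bp
  [56,70): 14 bp
  [70,78): 8 bp
  [78,84): 6 bp
  [84,91): 7 bp
  [91,100): 9 bp
  [100,107): 7 bp
  [107,118): 11 bp
  [118,131): 13 bp
  [131,141): 10 bp
  [141,148): 7 bp
  [148,156): 8 bp
  [156,166): 10 bp
  [166,176): 10 bp

[3,6,7,7,7,7,8,8,9,10,10,10,10,11,13,14,17,19]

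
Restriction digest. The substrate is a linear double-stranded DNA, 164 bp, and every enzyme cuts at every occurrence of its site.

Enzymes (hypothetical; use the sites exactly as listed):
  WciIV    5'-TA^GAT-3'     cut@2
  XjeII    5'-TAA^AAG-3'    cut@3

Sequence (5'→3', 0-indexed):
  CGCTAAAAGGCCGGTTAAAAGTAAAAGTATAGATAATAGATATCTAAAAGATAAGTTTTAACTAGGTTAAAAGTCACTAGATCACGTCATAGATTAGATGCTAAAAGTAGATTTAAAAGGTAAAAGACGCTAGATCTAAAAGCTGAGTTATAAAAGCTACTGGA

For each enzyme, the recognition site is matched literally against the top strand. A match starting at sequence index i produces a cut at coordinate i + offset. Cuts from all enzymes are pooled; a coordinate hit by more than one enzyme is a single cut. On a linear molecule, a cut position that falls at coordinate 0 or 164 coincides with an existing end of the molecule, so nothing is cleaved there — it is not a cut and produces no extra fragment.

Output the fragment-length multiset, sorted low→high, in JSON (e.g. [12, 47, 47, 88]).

Per-enzyme occurrences:
  WciIV TAGAT/2: at [29, 36, 77, 89, 94, 107, 130] ⇒ [31, 38, 79, 91, 96, 109, 132]
  XjeII TAAAAG/3: at [3, 15, 21, 44, 67, 101, 113, 120, 136, 150] ⇒ [6, 18, 24, 47, 70, 104, 116, 123, 139, 153]

Pooled cuts: [6, 18, 24, 31, 38, 47, 70, 79, 91, 96, 104, 109, 116, 123, 132, 139, 153]

Fragments:
  [0,6): 6 bp
  [6,18): 12 bp
  [18,24): 6 bp
  [24,31): 7 bp
  [31,38): 7 bp
  [38,47): 9 bp
  [47,70): 23 bp
  [70,79): 9 bp
  [79,91): 12 bp
  [91,96): 5 bp
  [96,104): 8 bp
  [104,109): 5 bp
  [109,116): 7 bp
  [116,123): 7 bp
  [123,132): 9 bp
  [132,139): 7 bp
  [139,153): 14 bp
  [153,164): 11 bp

[5,5,6,6,7,7,7,7,7,8,9,9,9,11,12,12,14,23]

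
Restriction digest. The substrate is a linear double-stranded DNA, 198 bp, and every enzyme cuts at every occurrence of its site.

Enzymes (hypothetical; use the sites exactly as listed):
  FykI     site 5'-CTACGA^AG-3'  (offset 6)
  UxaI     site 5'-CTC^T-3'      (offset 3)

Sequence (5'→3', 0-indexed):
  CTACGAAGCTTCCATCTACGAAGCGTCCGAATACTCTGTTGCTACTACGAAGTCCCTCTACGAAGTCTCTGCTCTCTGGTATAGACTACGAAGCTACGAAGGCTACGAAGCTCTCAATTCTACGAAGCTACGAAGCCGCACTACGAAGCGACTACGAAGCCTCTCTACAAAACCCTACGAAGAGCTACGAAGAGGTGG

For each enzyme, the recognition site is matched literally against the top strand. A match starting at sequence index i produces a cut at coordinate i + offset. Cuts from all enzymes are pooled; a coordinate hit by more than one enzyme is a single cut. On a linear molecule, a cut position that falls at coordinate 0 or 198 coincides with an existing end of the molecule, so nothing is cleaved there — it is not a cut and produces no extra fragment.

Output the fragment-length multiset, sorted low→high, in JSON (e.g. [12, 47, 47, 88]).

Site scan:
  FykI CTACGAAG/6: at [0, 15, 44, 57, 85, 93, 102, 119, 127, 140, 151, 174, 184] ⇒ [6, 21, 50, 63, 91, 99, 108, 125, 133, 146, 157, 180, 190]
  UxaI CTCT/3: at [33, 55, 66, 71, 73, 110, 160, 162] ⇒ [36, 58, 69, 74, 76, 113, 163, 165]

Pooled cuts: [6, 21, 36, 50, 58, 63, 69, 74, 76, 91, 99, 108, 113, 125, 133, 146, 157, 163, 165, 180, 190]

Fragment lengths:
  [0,6): 6 bp
  [6,21): 15 bp
  [21,36): 15 bp
  [36,50): 14 bp
  [50,58): 8 bp
  [58,63): 5 bp
  [63,69): 6 bp
  [69,74): 5 bp
  [74,76): 2 bp
  [76,91): 15 bp
  [91,99): 8 bp
  [99,108): 9 bp
  [108,113): 5 bp
  [113,125): 12 bp
  [125,133): 8 bp
  [133,146): 13 bp
  [146,157): 11 bp
  [157,163): 6 bp
  [163,165): 2 bp
  [165,180): 15 bp
  [180,190): 10 bp
  [190,198): 8 bp

[2,2,5,5,5,6,6,6,8,8,8,8,9,10,11,12,13,14,15,15,15,15]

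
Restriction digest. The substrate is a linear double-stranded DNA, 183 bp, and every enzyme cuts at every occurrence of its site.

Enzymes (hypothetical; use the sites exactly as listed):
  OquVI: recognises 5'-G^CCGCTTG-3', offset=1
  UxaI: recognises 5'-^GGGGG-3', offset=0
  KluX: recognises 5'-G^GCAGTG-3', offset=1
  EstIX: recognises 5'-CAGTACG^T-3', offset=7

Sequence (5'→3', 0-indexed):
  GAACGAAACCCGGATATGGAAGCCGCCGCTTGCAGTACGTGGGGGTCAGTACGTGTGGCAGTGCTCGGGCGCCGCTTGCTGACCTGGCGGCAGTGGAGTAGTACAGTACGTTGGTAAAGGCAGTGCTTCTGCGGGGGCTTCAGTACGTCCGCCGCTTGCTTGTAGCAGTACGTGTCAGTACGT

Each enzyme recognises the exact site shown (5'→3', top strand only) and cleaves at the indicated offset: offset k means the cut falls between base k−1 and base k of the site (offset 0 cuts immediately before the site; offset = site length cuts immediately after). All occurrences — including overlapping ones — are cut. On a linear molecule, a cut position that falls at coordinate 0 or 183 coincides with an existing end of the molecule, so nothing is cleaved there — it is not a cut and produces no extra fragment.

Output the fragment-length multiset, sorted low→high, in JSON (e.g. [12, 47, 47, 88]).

Per-enzyme occurrences:
  OquVI (GCCGCTTG, off=1): starts [24, 70, 150] → cuts [25, 71, 151]
  UxaI (GGGGG, off=0): starts [40, 132] → cuts [40, 132]
  KluX (GGCAGTG, off=1): starts [56, 88, 118] → cuts [57, 89, 119]
  EstIX (CAGTACGT, off=7): starts [32, 46, 103, 140, 165, 175] → cuts [39, 53, 110, 147, 172, 182]

Pooled cuts: [25, 39, 40, 53, 57, 71, 89, 110, 119, 132, 147, 151, 172, 182]

Fragment lengths:
  [0,25): 25 bp
  [25,39): 14 bp
  [39,40): 1 bp
  [40,53): 13 bp
  [53,57): 4 bp
  [57,71): 14 bp
  [71,89): 18 bp
  [89,110): 21 bp
  [110,119): 9 bp
  [119,132): 13 bp
  [132,147): 15 bp
  [147,151): 4 bp
  [151,172): 21 bp
  [172,182): 10 bp
  [182,183): 1 bp

[1,1,4,4,9,10,13,13,14,14,15,18,21,21,25]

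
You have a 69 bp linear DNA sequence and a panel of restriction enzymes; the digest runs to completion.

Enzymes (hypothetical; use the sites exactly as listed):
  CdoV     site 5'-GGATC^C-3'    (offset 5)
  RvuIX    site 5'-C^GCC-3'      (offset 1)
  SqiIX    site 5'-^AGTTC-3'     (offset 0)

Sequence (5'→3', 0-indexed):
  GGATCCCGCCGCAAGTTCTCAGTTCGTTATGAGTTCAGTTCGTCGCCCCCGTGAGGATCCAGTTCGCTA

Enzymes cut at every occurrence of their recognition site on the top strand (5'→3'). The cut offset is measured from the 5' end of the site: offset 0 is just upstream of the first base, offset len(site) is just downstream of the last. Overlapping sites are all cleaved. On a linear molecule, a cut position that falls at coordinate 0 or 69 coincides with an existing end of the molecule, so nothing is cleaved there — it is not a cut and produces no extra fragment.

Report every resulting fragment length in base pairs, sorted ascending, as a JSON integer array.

[1,2,5,5,6,7,8,9,11,15]

Per-enzyme occurrences:
  CdoV GGATCC/5: at [0, 54] ⇒ [5, 59]
  RvuIX CGCC/1: at [6, 43] ⇒ [7, 44]
  SqiIX AGTTC/0: at [13, 20, 31, 36, 60] ⇒ [13, 20, 31, 36, 60]

Pooled cuts: [5, 7, 13, 20, 31, 36, 44, 59, 60]

Fragment lengths:
  [0,5): 5 bp
  [5,7): 2 bp
  [7,13): 6 bp
  [13,20): 7 bp
  [20,31): 11 bp
  [31,36): 5 bp
  [36,44): 8 bp
  [44,59): 15 bp
  [59,60): 1 bp
  [60,69): 9 bp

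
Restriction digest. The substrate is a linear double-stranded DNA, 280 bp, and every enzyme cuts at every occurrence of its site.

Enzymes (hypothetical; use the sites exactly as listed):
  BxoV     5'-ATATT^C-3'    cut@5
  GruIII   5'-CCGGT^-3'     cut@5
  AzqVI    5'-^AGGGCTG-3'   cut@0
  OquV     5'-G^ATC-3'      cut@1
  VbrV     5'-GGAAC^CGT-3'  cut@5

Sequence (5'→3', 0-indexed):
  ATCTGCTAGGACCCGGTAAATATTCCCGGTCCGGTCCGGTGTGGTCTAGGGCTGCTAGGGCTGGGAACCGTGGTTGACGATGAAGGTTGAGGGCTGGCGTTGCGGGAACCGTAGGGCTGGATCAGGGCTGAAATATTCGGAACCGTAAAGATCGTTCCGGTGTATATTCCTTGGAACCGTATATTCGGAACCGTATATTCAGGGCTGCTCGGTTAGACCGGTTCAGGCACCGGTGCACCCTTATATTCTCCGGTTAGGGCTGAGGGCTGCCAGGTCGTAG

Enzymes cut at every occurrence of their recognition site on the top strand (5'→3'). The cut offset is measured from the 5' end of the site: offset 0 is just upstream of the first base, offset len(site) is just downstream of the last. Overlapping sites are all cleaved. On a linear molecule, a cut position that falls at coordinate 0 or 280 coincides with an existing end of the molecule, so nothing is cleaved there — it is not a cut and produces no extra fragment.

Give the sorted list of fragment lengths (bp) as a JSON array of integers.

[1,1,3,3,5,5,6,6,6,7,7,7,7,7,7,8,8,8,9,9,11,12,12,13,14,17,18,20,21,22]

Scan for sites:
  BxoV (ATATTC, off=5): starts [19, 132, 163, 180, 194, 242] → cuts [24, 137, 168, 185, 199, 247]
  GruIII (CCGGT, off=5): starts [12, 25, 30, 35, 156, 217, 229, 249] → cuts [17, 30, 35, 40, 161, 222, 234, 254]
  AzqVI (AGGGCTG, off=0): starts [47, 56, 89, 112, 123, 200, 255, 262] → cuts [47, 56, 89, 112, 123, 200, 255, 262]
  OquV (GATC, off=1): starts [119, 149] → cuts [120, 150]
  VbrV (GGAACCGT, off=5): starts [63, 104, 138, 172, 186] → cuts [68, 109, 143, 177, 191]

All cut coordinates (distinct, sorted): [17, 24, 30, 35, 40, 47, 56, 68, 89, 109, 112, 120, 123, 137, 143, 150, 161, 168, 177, 185, 191, 199, 200, 222, 234, 247, 254, 255, 262]

Fragment lengths:
  [0,17): 17 bp
  [17,24): 7 bp
  [24,30): 6 bp
  [30,35): 5 bp
  [35,40): 5 bp
  [40,47): 7 bp
  [47,56): 9 bp
  [56,68): 12 bp
  [68,89): 21 bp
  [89,109): 20 bp
  [109,112): 3 bp
  [112,120): 8 bp
  [120,123): 3 bp
  [123,137): 14 bp
  [137,143): 6 bp
  [143,150): 7 bp
  [150,161): 11 bp
  [161,168): 7 bp
  [168,177): 9 bp
  [177,185): 8 bp
  [185,191): 6 bp
  [191,199): 8 bp
  [199,200): 1 bp
  [200,222): 22 bp
  [222,234): 12 bp
  [234,247): 13 bp
  [247,254): 7 bp
  [254,255): 1 bp
  [255,262): 7 bp
  [262,280): 18 bp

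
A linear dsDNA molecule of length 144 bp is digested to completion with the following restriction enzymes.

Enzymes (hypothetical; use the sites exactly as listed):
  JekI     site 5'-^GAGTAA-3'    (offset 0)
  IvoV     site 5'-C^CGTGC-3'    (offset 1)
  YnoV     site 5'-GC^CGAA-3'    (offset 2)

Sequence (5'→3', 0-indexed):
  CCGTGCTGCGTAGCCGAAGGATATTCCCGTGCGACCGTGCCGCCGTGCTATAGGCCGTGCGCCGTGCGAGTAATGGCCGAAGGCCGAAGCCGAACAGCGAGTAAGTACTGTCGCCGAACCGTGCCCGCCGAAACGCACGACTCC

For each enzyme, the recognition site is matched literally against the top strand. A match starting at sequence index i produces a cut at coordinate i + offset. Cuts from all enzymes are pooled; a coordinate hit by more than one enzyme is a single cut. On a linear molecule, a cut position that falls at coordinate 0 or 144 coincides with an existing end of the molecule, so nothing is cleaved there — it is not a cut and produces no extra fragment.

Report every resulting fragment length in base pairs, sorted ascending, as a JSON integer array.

Per-enzyme occurrences:
  JekI GAGTAA/0: at [67, 98] ⇒ [67, 98]
  IvoV CCGTGC/1: at [0, 26, 34, 42, 54, 61, 118] ⇒ [1, 27, 35, 43, 55, 62, 119]
  YnoV GCCGAA/2: at [12, 75, 82, 88, 112, 126] ⇒ [14, 77, 84, 90, 114, 128]

All cut coordinates (distinct, sorted): [1, 14, 27, 35, 43, 55, 62, 67, 77, 84, 90, 98, 114, 119, 128]

Fragment lengths:
  [0,1): 1 bp
  [1,14): 13 bp
  [14,27): 13 bp
  [27,35): 8 bp
  [35,43): 8 bp
  [43,55): 12 bp
  [55,62): 7 bp
  [62,67): 5 bp
  [67,77): 10 bp
  [77,84): 7 bp
  [84,90): 6 bp
  [90,98): 8 bp
  [98,114): 16 bp
  [114,119): 5 bp
  [119,128): 9 bp
  [128,144): 16 bp

[1,5,5,6,7,7,8,8,8,9,10,12,13,13,16,16]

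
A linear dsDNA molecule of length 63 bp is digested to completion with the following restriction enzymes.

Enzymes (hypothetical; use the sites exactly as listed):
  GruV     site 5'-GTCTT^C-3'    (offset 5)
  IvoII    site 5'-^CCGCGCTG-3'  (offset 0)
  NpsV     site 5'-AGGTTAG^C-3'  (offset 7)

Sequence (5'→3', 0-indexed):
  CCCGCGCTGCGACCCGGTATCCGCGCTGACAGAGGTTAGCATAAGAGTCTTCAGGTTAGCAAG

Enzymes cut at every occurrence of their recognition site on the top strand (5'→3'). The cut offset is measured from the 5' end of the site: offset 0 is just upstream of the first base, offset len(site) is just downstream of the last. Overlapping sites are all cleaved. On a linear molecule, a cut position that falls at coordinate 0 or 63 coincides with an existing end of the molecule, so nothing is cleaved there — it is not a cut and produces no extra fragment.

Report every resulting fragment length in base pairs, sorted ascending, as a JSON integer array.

[1,4,8,12,19,19]

Site scan:
  GruV (GTCTTC, off=5): starts [46] → cuts [51]
  IvoII (CCGCGCTG, off=0): starts [1, 20] → cuts [1, 20]
  NpsV (AGGTTAGC, off=7): starts [32, 52] → cuts [39, 59]

Pooled cuts: [1, 20, 39, 51, 59]

Fragment lengths:
  [0,1): 1 bp
  [1,20): 19 bp
  [20,39): 19 bp
  [39,51): 12 bp
  [51,59): 8 bp
  [59,63): 4 bp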